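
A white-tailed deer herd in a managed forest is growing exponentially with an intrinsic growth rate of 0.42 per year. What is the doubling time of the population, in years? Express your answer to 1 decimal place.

Doubling time t_d = ln(2)/r = 0.6931/0.42 = 1.6504.

1.7 years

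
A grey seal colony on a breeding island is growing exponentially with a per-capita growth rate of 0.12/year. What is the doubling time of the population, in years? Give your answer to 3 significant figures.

5.78 years

Doubling time t_d = ln(2)/r = 0.6931/0.12 = 5.7762.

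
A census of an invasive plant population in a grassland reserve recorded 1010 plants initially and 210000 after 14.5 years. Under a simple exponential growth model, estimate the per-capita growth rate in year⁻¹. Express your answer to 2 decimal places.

From N(t) = N₀·e^(rt): e^(r·14.5) = 210000/1010 = 207.92.
r·14.5 = ln(207.92) = 5.3372, so r = 5.3372/14.5 = 0.36808.

0.37 per year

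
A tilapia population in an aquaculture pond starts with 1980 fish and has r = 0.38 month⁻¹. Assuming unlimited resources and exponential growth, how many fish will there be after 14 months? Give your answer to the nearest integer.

404680 fish

N(t) = N₀·e^(rt) = 1980 × e^(0.38×14) = 1980 × e^5.32.
e^5.32 ≈ 204.38, so N ≈ 1980 × 204.38 = 404680.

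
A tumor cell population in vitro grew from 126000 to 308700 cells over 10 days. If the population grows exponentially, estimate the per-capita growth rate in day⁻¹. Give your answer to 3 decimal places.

0.090 per day

From N(t) = N₀·e^(rt): e^(r·10) = 308700/126000 = 2.45.
r·10 = ln(2.45) = 0.89609, so r = 0.89609/10 = 0.089609.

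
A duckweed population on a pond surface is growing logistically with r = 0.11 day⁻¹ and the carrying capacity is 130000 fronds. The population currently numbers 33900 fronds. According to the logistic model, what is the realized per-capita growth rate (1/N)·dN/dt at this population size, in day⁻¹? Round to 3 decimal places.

0.081 per day

(1/N)·dN/dt = r(1 − N/K) = 0.11 × (1 − 33900/130000).
= 0.11 × 0.73923 = 0.081315.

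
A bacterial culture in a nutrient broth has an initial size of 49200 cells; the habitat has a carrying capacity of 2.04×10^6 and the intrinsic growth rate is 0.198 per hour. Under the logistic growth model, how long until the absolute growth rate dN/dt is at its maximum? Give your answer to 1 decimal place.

18.7 hours

Logistic growth is fastest at N = K/2 = 1.02×10^6.
A = (K − N₀)/N₀ = 40.463. Set K/(1 + A·e^(−rt)) = K/2 → A·e^(−rt) = 1.
e^(−0.198t) = 1/40.463 = 0.0247137, so t = ln(40.463)/0.198 = 3.7004/0.198 = 18.689.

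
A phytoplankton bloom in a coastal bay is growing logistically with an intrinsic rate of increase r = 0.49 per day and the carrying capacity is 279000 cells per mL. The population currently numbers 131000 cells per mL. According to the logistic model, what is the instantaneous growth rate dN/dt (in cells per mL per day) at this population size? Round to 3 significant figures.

dN/dt = rN(1 − N/K) = 0.49 × 131000 × (1 − 131000/279000).
1 − 131000/279000 = 0.53047; dN/dt = 0.49 × 131000 × 0.53047 = 34051.

34100 cells per mL per day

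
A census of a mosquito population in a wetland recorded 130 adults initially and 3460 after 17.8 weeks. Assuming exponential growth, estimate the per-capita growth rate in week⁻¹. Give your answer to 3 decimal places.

0.184 per week

From N(t) = N₀·e^(rt): e^(r·17.8) = 3460/130 = 26.615.
r·17.8 = ln(26.615) = 3.2815, so r = 3.2815/17.8 = 0.18435.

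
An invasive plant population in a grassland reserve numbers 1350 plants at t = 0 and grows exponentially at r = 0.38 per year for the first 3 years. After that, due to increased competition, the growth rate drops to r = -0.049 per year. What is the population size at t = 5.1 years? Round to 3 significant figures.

3810 plants

Phase 1: N(3) = 1350·e^(0.38×3) = 1350·e^1.14 = 4221.14.
Phase 2 runs for 5.1 − 3 = 2.1 years at r = -0.049.
N(5.1) = 4221.14·e^(-0.049×2.1) = 4221.14·e^-0.1029 = 3808.38.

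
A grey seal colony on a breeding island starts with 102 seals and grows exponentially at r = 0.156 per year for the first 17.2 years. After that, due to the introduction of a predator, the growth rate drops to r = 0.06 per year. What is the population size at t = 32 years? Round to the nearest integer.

Phase 1: N(17.2) = 102·e^(0.156×17.2) = 102·e^2.683 = 1492.45.
Phase 2 runs for 32 − 17.2 = 14.8 years at r = 0.06.
N(32) = 1492.45·e^(0.06×14.8) = 1492.45·e^0.888 = 3627.04.

3627 seals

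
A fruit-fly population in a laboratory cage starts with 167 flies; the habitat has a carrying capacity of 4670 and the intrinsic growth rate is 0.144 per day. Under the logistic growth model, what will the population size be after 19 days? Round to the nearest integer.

A = (K − N₀)/N₀ = (4670 − 167)/167 = 26.964.
N(t) = K/(1 + A·e^(−rt)) = 4670/(1 + 26.964×e^(−0.144×19)).
e^(−2.736) = 0.064829; denominator = 1 + 26.964×0.064829 = 2.7481.
N = 4670/2.7481 = 1699.38.

1699 flies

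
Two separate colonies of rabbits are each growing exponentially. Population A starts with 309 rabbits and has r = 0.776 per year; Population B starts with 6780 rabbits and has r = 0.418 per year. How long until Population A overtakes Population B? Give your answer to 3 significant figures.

8.63 years

Set 309·e^(0.776t) = 6780·e^(0.418t).
e^((0.776 − 0.418)t) = 6780/309 → e^(0.358·t) = 21.942.
0.358·t = ln(21.942) = 3.0884, so t = 3.0884/0.358 = 8.6268.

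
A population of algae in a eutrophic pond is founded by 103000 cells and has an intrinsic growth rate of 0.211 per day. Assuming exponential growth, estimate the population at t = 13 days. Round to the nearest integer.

N(t) = N₀·e^(rt) = 103000 × e^(0.211×13) = 103000 × e^2.743.
e^2.743 ≈ 15.534, so N ≈ 103000 × 15.534 = 1.599952×10^6.

1599952 cells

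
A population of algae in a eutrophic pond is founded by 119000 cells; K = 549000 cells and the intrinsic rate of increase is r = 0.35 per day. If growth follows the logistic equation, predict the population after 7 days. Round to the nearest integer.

A = (K − N₀)/N₀ = (549000 − 119000)/119000 = 3.6134.
N(t) = K/(1 + A·e^(−rt)) = 549000/(1 + 3.6134×e^(−0.35×7)).
e^(−2.45) = 0.086294; denominator = 1 + 3.6134×0.086294 = 1.3118.
N = 549000/1.3118 = 418503.

418503 cells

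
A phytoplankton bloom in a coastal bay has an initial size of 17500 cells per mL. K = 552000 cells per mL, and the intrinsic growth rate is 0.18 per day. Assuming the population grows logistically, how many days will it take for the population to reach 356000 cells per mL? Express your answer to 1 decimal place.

22.3 days

A = (K − N₀)/N₀ = (552000 − 17500)/17500 = 30.543.
Solve 552000/(1 + 30.543·e^(−0.18t)) = 356000: 1 + 30.543·e^(−0.18t) = 1.5506, so e^(−0.18t) = 0.0180259.
−0.18·t = ln(0.0180259) = -4.0159, so t = 4.0159/0.18 = 22.311.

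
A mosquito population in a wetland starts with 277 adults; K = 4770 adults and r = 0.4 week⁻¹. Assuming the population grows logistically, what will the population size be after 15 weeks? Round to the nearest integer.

4586 adults

A = (K − N₀)/N₀ = (4770 − 277)/277 = 16.22.
N(t) = K/(1 + A·e^(−rt)) = 4770/(1 + 16.22×e^(−0.4×15)).
e^(−6) = 0.0024788; denominator = 1 + 16.22×0.0024788 = 1.0402.
N = 4770/1.0402 = 4585.63.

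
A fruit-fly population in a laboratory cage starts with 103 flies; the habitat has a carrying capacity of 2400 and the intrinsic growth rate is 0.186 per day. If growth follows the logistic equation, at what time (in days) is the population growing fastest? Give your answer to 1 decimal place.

Logistic growth is fastest at N = K/2 = 1200.
A = (K − N₀)/N₀ = 22.301. Set K/(1 + A·e^(−rt)) = K/2 → A·e^(−rt) = 1.
e^(−0.186t) = 1/22.301 = 0.0448411, so t = ln(22.301)/0.186 = 3.1046/0.186 = 16.692.

16.7 days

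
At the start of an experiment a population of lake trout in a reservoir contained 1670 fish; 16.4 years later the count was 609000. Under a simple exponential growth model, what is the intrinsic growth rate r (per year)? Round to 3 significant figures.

0.360 per year

From N(t) = N₀·e^(rt): e^(r·16.4) = 609000/1670 = 364.67.
r·16.4 = ln(364.67) = 5.899, so r = 5.899/16.4 = 0.35969.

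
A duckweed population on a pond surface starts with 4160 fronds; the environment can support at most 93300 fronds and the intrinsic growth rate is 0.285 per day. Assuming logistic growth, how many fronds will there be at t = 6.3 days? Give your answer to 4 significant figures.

A = (K − N₀)/N₀ = (93300 − 4160)/4160 = 21.428.
N(t) = K/(1 + A·e^(−rt)) = 93300/(1 + 21.428×e^(−0.285×6.3)).
e^(−1.795) = 0.16604; denominator = 1 + 21.428×0.16604 = 4.558.
N = 93300/4.558 = 20469.6.

20470 fronds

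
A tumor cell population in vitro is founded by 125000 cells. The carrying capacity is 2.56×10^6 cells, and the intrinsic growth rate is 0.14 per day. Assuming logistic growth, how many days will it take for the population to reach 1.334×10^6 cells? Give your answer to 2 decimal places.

21.81 days

A = (K − N₀)/N₀ = (2.56×10^6 − 125000)/125000 = 19.48.
Solve 2.56×10^6/(1 + 19.48·e^(−0.14t)) = 1.334×10^6: 1 + 19.48·e^(−0.14t) = 1.919, so e^(−0.14t) = 0.0471787.
−0.14·t = ln(0.0471787) = -3.0538, so t = 3.0538/0.14 = 21.813.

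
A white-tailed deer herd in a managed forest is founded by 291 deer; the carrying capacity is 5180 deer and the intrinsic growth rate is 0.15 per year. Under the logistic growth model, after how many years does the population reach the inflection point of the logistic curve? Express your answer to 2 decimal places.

18.81 years

Logistic growth is fastest at N = K/2 = 2590.
A = (K − N₀)/N₀ = 16.801. Set K/(1 + A·e^(−rt)) = K/2 → A·e^(−rt) = 1.
e^(−0.15t) = 1/16.801 = 0.0595214, so t = ln(16.801)/0.15 = 2.8214/0.15 = 18.809.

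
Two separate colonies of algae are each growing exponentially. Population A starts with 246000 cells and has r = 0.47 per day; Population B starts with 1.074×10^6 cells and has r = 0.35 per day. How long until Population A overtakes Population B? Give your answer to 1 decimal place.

12.3 days

Set 246000·e^(0.47t) = 1.074×10^6·e^(0.35t).
e^((0.47 − 0.35)t) = 1.074×10^6/246000 → e^(0.12·t) = 4.3659.
0.12·t = ln(4.3659) = 1.4738, so t = 1.4738/0.12 = 12.282.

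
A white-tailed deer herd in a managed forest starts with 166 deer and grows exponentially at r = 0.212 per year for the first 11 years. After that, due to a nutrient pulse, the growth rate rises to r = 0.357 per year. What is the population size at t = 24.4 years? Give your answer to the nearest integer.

204391 deer

Phase 1: N(11) = 166·e^(0.212×11) = 166·e^2.332 = 1709.55.
Phase 2 runs for 24.4 − 11 = 13.4 years at r = 0.357.
N(24.4) = 1709.55·e^(0.357×13.4) = 1709.55·e^4.784 = 204391.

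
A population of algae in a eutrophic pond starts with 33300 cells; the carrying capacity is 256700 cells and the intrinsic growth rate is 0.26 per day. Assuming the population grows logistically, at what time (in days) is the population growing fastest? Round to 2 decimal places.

Logistic growth is fastest at N = K/2 = 128350.
A = (K − N₀)/N₀ = 6.7087. Set K/(1 + A·e^(−rt)) = K/2 → A·e^(−rt) = 1.
e^(−0.26t) = 1/6.7087 = 0.14906, so t = ln(6.7087)/0.26 = 1.9034/0.26 = 7.3208.

7.32 days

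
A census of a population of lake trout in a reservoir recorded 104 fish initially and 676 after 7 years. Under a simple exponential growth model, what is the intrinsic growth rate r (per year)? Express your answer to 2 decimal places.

From N(t) = N₀·e^(rt): e^(r·7) = 676/104 = 6.5.
r·7 = ln(6.5) = 1.8718, so r = 1.8718/7 = 0.2674.

0.27 per year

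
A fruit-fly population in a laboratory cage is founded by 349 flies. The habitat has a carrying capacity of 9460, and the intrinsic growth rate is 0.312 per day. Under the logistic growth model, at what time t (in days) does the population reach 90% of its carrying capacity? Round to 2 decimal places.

17.50 days

A = (K − N₀)/N₀ = (9460 − 349)/349 = 26.106.
Solve 9460/(1 + 26.106·e^(−0.312t)) = 8514: 1 + 26.106·e^(−0.312t) = 1.1111, so e^(−0.312t) = 0.00425615.
−0.312·t = ln(0.00425615) = -5.4594, so t = 5.4594/0.312 = 17.498.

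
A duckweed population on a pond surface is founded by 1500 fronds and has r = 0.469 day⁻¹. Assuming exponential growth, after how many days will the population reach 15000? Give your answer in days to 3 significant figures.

Set N₀·e^(rt) = 15000: e^(0.469·t) = 15000/1500 = 10.
0.469·t = ln(10) = 2.3026, so t = 2.3026/0.469 = 4.9096.

4.91 days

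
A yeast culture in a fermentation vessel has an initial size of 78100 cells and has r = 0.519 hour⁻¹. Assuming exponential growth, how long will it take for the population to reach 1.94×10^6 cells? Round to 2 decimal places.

Set N₀·e^(rt) = 1.94×10^6: e^(0.519·t) = 1.94×10^6/78100 = 24.84.
0.519·t = ln(24.84) = 3.2125, so t = 3.2125/0.519 = 6.1897.

6.19 hours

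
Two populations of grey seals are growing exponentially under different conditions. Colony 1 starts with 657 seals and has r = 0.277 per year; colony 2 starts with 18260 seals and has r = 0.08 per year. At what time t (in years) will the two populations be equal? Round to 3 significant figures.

Set 657·e^(0.277t) = 18260·e^(0.08t).
e^((0.277 − 0.08)t) = 18260/657 → e^(0.197·t) = 27.793.
0.197·t = ln(27.793) = 3.3248, so t = 3.3248/0.197 = 16.877.

16.9 years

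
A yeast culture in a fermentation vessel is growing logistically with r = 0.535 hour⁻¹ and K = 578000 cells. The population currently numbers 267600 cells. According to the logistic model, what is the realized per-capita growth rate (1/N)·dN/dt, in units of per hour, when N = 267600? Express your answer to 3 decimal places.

0.287 per hour

(1/N)·dN/dt = r(1 − N/K) = 0.535 × (1 − 267600/578000).
= 0.535 × 0.53702 = 0.28731.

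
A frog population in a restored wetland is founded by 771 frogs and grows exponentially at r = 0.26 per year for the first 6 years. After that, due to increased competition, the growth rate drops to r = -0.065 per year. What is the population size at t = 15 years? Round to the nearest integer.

Phase 1: N(6) = 771·e^(0.26×6) = 771·e^1.56 = 3669.05.
Phase 2 runs for 15 − 6 = 9 years at r = -0.065.
N(15) = 3669.05·e^(-0.065×9) = 3669.05·e^-0.585 = 2044.05.

2044 frogs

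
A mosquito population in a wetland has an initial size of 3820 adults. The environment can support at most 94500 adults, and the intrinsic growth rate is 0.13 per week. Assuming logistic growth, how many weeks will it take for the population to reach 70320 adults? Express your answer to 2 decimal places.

A = (K − N₀)/N₀ = (94500 − 3820)/3820 = 23.738.
Solve 94500/(1 + 23.738·e^(−0.13t)) = 70320: 1 + 23.738·e^(−0.13t) = 1.3439, so e^(−0.13t) = 0.0144854.
−0.13·t = ln(0.0144854) = -4.2346, so t = 4.2346/0.13 = 32.574.

32.57 weeks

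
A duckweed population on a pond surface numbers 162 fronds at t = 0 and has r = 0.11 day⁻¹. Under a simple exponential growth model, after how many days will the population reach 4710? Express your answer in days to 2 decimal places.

Set N₀·e^(rt) = 4710: e^(0.11·t) = 4710/162 = 29.074.
0.11·t = ln(29.074) = 3.3698, so t = 3.3698/0.11 = 30.635.

30.63 days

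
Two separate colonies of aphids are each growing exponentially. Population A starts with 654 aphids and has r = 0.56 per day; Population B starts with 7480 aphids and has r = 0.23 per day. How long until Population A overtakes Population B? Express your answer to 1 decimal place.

7.4 days

Set 654·e^(0.56t) = 7480·e^(0.23t).
e^((0.56 − 0.23)t) = 7480/654 → e^(0.33·t) = 11.437.
0.33·t = ln(11.437) = 2.4369, so t = 2.4369/0.33 = 7.3845.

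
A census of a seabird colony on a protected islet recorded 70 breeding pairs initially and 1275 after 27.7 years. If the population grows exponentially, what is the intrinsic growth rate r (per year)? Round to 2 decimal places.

0.10 per year

From N(t) = N₀·e^(rt): e^(r·27.7) = 1275/70 = 18.214.
r·27.7 = ln(18.214) = 2.9022, so r = 2.9022/27.7 = 0.10477.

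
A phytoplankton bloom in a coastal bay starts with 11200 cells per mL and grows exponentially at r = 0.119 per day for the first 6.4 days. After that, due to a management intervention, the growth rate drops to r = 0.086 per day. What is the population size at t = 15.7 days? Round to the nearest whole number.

53373 cells per mL

Phase 1: N(6.4) = 11200·e^(0.119×6.4) = 11200·e^0.7616 = 23987.
Phase 2 runs for 15.7 − 6.4 = 9.3 days at r = 0.086.
N(15.7) = 23987·e^(0.086×9.3) = 23987·e^0.7998 = 53373.5.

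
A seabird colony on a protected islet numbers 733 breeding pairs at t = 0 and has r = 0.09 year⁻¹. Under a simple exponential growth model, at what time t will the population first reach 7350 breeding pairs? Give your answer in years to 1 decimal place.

Set N₀·e^(rt) = 7350: e^(0.09·t) = 7350/733 = 10.027.
0.09·t = ln(10.027) = 2.3053, so t = 2.3053/0.09 = 25.615.

25.6 years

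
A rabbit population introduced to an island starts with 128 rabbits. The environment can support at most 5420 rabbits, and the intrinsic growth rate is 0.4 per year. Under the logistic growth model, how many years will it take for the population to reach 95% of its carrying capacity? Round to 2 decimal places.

A = (K − N₀)/N₀ = (5420 − 128)/128 = 41.344.
Solve 5420/(1 + 41.344·e^(−0.4t)) = 5149: 1 + 41.344·e^(−0.4t) = 1.0526, so e^(−0.4t) = 0.00127302.
−0.4·t = ln(0.00127302) = -6.6664, so t = 6.6664/0.4 = 16.666.

16.67 years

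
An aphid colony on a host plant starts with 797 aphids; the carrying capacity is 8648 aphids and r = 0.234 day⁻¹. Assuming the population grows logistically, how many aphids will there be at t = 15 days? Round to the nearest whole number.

A = (K − N₀)/N₀ = (8648 − 797)/797 = 9.8507.
N(t) = K/(1 + A·e^(−rt)) = 8648/(1 + 9.8507×e^(−0.234×15)).
e^(−3.51) = 0.029897; denominator = 1 + 9.8507×0.029897 = 1.2945.
N = 8648/1.2945 = 6680.54.

6681 aphids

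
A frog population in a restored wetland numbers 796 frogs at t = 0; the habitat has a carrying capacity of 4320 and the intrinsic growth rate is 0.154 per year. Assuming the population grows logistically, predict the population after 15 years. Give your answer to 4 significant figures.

A = (K − N₀)/N₀ = (4320 − 796)/796 = 4.4271.
N(t) = K/(1 + A·e^(−rt)) = 4320/(1 + 4.4271×e^(−0.154×15)).
e^(−2.31) = 0.099261; denominator = 1 + 4.4271×0.099261 = 1.4394.
N = 4320/1.4394 = 3001.16.

3001 frogs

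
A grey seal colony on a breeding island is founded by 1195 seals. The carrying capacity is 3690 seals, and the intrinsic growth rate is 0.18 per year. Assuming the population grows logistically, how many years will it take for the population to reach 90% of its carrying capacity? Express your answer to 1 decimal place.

16.3 years

A = (K − N₀)/N₀ = (3690 − 1195)/1195 = 2.0879.
Solve 3690/(1 + 2.0879·e^(−0.18t)) = 3321: 1 + 2.0879·e^(−0.18t) = 1.1111, so e^(−0.18t) = 0.0532175.
−0.18·t = ln(0.0532175) = -2.9334, so t = 2.9334/0.18 = 16.296.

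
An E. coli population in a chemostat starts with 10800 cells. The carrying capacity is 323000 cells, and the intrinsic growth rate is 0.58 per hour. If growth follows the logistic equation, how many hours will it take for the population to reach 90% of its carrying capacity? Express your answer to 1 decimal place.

A = (K − N₀)/N₀ = (323000 − 10800)/10800 = 28.907.
Solve 323000/(1 + 28.907·e^(−0.58t)) = 290700: 1 + 28.907·e^(−0.58t) = 1.1111, so e^(−0.58t) = 0.00384369.
−0.58·t = ln(0.00384369) = -5.5613, so t = 5.5613/0.58 = 9.5885.

9.6 hours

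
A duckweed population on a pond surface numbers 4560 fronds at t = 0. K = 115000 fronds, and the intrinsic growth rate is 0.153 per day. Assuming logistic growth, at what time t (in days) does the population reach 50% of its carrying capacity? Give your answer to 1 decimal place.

20.8 days

A = (K − N₀)/N₀ = (115000 − 4560)/4560 = 24.219.
Solve 115000/(1 + 24.219·e^(−0.153t)) = 57500: 1 + 24.219·e^(−0.153t) = 2, so e^(−0.153t) = 0.0412894.
−0.153·t = ln(0.0412894) = -3.1871, so t = 3.1871/0.153 = 20.831.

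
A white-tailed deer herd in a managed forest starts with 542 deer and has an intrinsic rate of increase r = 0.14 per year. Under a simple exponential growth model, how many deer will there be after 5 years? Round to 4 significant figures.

1091 deer

N(t) = N₀·e^(rt) = 542 × e^(0.14×5) = 542 × e^0.7.
e^0.7 ≈ 2.0138, so N ≈ 542 × 2.0138 = 1091.45.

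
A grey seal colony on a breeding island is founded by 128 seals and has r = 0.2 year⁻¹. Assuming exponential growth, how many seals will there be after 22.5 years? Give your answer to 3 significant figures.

N(t) = N₀·e^(rt) = 128 × e^(0.2×22.5) = 128 × e^4.5.
e^4.5 ≈ 90.017, so N ≈ 128 × 90.017 = 11522.2.

11500 seals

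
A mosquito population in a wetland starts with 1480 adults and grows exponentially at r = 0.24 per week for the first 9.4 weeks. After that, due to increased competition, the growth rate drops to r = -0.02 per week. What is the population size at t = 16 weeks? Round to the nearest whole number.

Phase 1: N(9.4) = 1480·e^(0.24×9.4) = 1480·e^2.256 = 14126.4.
Phase 2 runs for 16 − 9.4 = 6.6 weeks at r = -0.02.
N(16) = 14126.4·e^(-0.02×6.6) = 14126.4·e^-0.132 = 12379.5.

12380 adults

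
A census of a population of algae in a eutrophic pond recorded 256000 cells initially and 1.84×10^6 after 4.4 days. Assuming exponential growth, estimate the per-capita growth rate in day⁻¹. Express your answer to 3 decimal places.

From N(t) = N₀·e^(rt): e^(r·4.4) = 1.84×10^6/256000 = 7.1875.
r·4.4 = ln(7.1875) = 1.9723, so r = 1.9723/4.4 = 0.44826.

0.448 per day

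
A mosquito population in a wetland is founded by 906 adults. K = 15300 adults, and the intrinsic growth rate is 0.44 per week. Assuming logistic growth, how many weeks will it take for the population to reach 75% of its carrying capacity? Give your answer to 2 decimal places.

8.78 weeks

A = (K − N₀)/N₀ = (15300 − 906)/906 = 15.887.
Solve 15300/(1 + 15.887·e^(−0.44t)) = 11475: 1 + 15.887·e^(−0.44t) = 1.3333, so e^(−0.44t) = 0.020981.
−0.44·t = ln(0.020981) = -3.8641, so t = 3.8641/0.44 = 8.7821.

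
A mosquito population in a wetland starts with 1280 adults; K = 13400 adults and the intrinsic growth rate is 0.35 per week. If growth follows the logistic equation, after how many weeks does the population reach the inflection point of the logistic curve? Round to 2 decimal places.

6.42 weeks

Logistic growth is fastest at N = K/2 = 6700.
A = (K − N₀)/N₀ = 9.4688. Set K/(1 + A·e^(−rt)) = K/2 → A·e^(−rt) = 1.
e^(−0.35t) = 1/9.4688 = 0.105611, so t = ln(9.4688)/0.35 = 2.248/0.35 = 6.4228.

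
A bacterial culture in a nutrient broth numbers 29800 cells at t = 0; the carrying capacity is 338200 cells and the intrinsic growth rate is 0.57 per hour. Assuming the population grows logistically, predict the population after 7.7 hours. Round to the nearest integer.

299700 cells

A = (K − N₀)/N₀ = (338200 − 29800)/29800 = 10.349.
N(t) = K/(1 + A·e^(−rt)) = 338200/(1 + 10.349×e^(−0.57×7.7)).
e^(−4.389) = 0.012413; denominator = 1 + 10.349×0.012413 = 1.1285.
N = 338200/1.1285 = 299700.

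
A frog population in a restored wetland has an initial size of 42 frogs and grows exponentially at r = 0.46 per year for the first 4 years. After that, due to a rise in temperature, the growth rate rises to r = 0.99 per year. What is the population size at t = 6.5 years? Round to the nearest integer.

3142 frogs

Phase 1: N(4) = 42·e^(0.46×4) = 42·e^1.84 = 264.455.
Phase 2 runs for 6.5 − 4 = 2.5 years at r = 0.99.
N(6.5) = 264.455·e^(0.99×2.5) = 264.455·e^2.475 = 3142.17.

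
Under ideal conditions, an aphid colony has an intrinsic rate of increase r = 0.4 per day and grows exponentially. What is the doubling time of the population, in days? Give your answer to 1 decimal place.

1.7 days

Doubling time t_d = ln(2)/r = 0.6931/0.4 = 1.7329.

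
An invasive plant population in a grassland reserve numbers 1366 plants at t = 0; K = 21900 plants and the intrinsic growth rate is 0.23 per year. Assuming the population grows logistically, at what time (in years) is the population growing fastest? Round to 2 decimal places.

Logistic growth is fastest at N = K/2 = 10950.
A = (K − N₀)/N₀ = 15.032. Set K/(1 + A·e^(−rt)) = K/2 → A·e^(−rt) = 1.
e^(−0.23t) = 1/15.032 = 0.0665238, so t = ln(15.032)/0.23 = 2.7102/0.23 = 11.783.

11.78 years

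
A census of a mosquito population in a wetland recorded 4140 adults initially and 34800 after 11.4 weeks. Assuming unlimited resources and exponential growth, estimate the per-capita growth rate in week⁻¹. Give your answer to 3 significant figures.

From N(t) = N₀·e^(rt): e^(r·11.4) = 34800/4140 = 8.4058.
r·11.4 = ln(8.4058) = 2.1289, so r = 2.1289/11.4 = 0.18675.

0.187 per week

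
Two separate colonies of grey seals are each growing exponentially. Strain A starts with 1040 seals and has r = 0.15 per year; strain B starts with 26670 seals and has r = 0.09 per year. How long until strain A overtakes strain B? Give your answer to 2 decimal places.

Set 1040·e^(0.15t) = 26670·e^(0.09t).
e^((0.15 − 0.09)t) = 26670/1040 → e^(0.06·t) = 25.644.
0.06·t = ln(25.644) = 3.2443, so t = 3.2443/0.06 = 54.072.

54.07 years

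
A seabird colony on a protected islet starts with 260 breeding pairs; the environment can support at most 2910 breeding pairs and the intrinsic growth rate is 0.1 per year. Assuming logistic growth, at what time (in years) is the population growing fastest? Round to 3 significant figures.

23.2 years

Logistic growth is fastest at N = K/2 = 1455.
A = (K − N₀)/N₀ = 10.192. Set K/(1 + A·e^(−rt)) = K/2 → A·e^(−rt) = 1.
e^(−0.1t) = 1/10.192 = 0.0981132, so t = ln(10.192)/0.1 = 2.3216/0.1 = 23.216.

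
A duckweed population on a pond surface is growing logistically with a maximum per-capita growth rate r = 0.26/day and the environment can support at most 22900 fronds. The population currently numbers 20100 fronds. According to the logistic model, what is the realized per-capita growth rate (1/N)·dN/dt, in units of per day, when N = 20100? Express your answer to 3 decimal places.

0.032 per day

(1/N)·dN/dt = r(1 − N/K) = 0.26 × (1 − 20100/22900).
= 0.26 × 0.12227 = 0.03179.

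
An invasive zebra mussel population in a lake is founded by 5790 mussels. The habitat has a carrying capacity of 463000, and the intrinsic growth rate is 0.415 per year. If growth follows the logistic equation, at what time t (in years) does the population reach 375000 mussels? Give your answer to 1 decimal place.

A = (K − N₀)/N₀ = (463000 − 5790)/5790 = 78.965.
Solve 463000/(1 + 78.965·e^(−0.415t)) = 375000: 1 + 78.965·e^(−0.415t) = 1.2347, so e^(−0.415t) = 0.00297176.
−0.415·t = ln(0.00297176) = -5.8186, so t = 5.8186/0.415 = 14.021.

14.0 years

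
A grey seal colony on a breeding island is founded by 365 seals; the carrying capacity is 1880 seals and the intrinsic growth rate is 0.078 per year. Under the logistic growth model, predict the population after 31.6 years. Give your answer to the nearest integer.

A = (K − N₀)/N₀ = (1880 − 365)/365 = 4.1507.
N(t) = K/(1 + A·e^(−rt)) = 1880/(1 + 4.1507×e^(−0.078×31.6)).
e^(−2.465) = 0.085026; denominator = 1 + 4.1507×0.085026 = 1.3529.
N = 1880/1.3529 = 1389.59.

1390 seals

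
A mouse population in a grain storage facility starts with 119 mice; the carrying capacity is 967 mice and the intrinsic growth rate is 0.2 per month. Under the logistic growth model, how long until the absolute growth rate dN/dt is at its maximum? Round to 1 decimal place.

9.8 months

Logistic growth is fastest at N = K/2 = 483.5.
A = (K − N₀)/N₀ = 7.1261. Set K/(1 + A·e^(−rt)) = K/2 → A·e^(−rt) = 1.
e^(−0.2t) = 1/7.1261 = 0.14033, so t = ln(7.1261)/0.2 = 1.9638/0.2 = 9.8188.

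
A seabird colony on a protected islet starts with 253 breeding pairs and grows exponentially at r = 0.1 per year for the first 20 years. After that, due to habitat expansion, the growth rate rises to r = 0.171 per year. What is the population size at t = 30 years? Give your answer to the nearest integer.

10336 breeding pairs

Phase 1: N(20) = 253·e^(0.1×20) = 253·e^2 = 1869.43.
Phase 2 runs for 30 − 20 = 10 years at r = 0.171.
N(30) = 1869.43·e^(0.171×10) = 1869.43·e^1.71 = 10336.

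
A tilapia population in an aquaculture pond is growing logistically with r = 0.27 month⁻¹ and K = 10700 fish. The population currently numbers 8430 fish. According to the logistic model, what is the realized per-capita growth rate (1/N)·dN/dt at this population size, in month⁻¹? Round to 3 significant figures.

(1/N)·dN/dt = r(1 − N/K) = 0.27 × (1 − 8430/10700).
= 0.27 × 0.21215 = 0.05728.

0.0573 per month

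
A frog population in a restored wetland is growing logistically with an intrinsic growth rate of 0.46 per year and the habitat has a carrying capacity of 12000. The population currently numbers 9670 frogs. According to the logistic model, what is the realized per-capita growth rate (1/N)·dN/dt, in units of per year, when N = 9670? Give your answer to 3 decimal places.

0.089 per year

(1/N)·dN/dt = r(1 − N/K) = 0.46 × (1 − 9670/12000).
= 0.46 × 0.19417 = 0.089317.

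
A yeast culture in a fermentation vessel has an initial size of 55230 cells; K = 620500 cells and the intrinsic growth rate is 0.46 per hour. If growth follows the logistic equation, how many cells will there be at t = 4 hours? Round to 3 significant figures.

A = (K − N₀)/N₀ = (620500 − 55230)/55230 = 10.235.
N(t) = K/(1 + A·e^(−rt)) = 620500/(1 + 10.235×e^(−0.46×4)).
e^(−1.84) = 0.15882; denominator = 1 + 10.235×0.15882 = 2.6255.
N = 620500/2.6255 = 236339.

236000 cells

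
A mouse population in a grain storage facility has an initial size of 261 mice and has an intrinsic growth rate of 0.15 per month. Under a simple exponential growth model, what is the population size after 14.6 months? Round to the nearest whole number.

N(t) = N₀·e^(rt) = 261 × e^(0.15×14.6) = 261 × e^2.19.
e^2.19 ≈ 8.9352, so N ≈ 261 × 8.9352 = 2332.09.

2332 mice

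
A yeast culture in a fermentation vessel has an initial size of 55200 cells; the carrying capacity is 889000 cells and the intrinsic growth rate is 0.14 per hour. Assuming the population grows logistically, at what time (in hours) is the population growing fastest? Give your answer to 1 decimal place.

Logistic growth is fastest at N = K/2 = 444500.
A = (K − N₀)/N₀ = 15.105. Set K/(1 + A·e^(−rt)) = K/2 → A·e^(−rt) = 1.
e^(−0.14t) = 1/15.105 = 0.0662029, so t = ln(15.105)/0.14 = 2.715/0.14 = 19.393.

19.4 hours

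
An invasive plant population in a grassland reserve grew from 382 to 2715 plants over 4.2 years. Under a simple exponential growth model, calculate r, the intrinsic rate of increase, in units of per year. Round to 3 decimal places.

0.467 per year

From N(t) = N₀·e^(rt): e^(r·4.2) = 2715/382 = 7.1073.
r·4.2 = ln(7.1073) = 1.9611, so r = 1.9611/4.2 = 0.46693.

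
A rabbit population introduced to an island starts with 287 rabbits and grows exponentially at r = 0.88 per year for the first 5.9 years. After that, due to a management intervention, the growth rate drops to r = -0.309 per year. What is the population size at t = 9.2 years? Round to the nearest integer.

Phase 1: N(5.9) = 287·e^(0.88×5.9) = 287·e^5.192 = 51610.6.
Phase 2 runs for 9.2 − 5.9 = 3.3 years at r = -0.309.
N(9.2) = 51610.6·e^(-0.309×3.3) = 51610.6·e^-1.02 = 18616.1.

18616 rabbits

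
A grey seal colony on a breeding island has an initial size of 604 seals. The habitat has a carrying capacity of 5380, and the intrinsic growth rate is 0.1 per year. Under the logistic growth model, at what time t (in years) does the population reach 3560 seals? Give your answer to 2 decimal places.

A = (K − N₀)/N₀ = (5380 − 604)/604 = 7.9073.
Solve 5380/(1 + 7.9073·e^(−0.1t)) = 3560: 1 + 7.9073·e^(−0.1t) = 1.5112, so e^(−0.1t) = 0.0646538.
−0.1·t = ln(0.0646538) = -2.7387, so t = 2.7387/0.1 = 27.387.

27.39 years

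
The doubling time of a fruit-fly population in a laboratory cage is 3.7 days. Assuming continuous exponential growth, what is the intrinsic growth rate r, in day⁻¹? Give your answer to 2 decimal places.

0.19 per day

r = ln(2)/t_d = 0.6931/3.7 = 0.18734.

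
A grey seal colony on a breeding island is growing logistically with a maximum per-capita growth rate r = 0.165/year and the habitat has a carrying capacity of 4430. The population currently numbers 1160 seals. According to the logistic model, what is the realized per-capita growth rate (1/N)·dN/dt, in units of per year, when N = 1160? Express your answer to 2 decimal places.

(1/N)·dN/dt = r(1 − N/K) = 0.165 × (1 − 1160/4430).
= 0.165 × 0.73815 = 0.12179.

0.12 per year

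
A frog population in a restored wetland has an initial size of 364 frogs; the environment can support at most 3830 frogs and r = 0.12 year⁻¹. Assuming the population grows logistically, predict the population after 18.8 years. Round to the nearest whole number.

A = (K − N₀)/N₀ = (3830 − 364)/364 = 9.522.
N(t) = K/(1 + A·e^(−rt)) = 3830/(1 + 9.522×e^(−0.12×18.8)).
e^(−2.256) = 0.10477; denominator = 1 + 9.522×0.10477 = 1.9976.
N = 3830/1.9976 = 1917.3.

1917 frogs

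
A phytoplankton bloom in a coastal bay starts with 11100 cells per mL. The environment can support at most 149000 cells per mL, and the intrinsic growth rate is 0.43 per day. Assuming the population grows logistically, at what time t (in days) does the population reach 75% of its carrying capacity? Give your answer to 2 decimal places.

A = (K − N₀)/N₀ = (149000 − 11100)/11100 = 12.423.
Solve 149000/(1 + 12.423·e^(−0.43t)) = 111750: 1 + 12.423·e^(−0.43t) = 1.3333, so e^(−0.43t) = 0.026831.
−0.43·t = ln(0.026831) = -3.6182, so t = 3.6182/0.43 = 8.4144.

8.41 days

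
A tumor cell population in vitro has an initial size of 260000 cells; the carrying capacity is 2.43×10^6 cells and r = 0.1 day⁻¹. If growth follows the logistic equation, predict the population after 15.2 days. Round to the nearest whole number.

860054 cells

A = (K − N₀)/N₀ = (2.43×10^6 − 260000)/260000 = 8.3462.
N(t) = K/(1 + A·e^(−rt)) = 2.43×10^6/(1 + 8.3462×e^(−0.1×15.2)).
e^(−1.52) = 0.21871; denominator = 1 + 8.3462×0.21871 = 2.8254.
N = 2.43×10^6/2.8254 = 860054.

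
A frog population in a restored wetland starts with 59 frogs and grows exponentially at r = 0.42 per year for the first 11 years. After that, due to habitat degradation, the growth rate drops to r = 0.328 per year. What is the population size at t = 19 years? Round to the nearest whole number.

82581 frogs

Phase 1: N(11) = 59·e^(0.42×11) = 59·e^4.62 = 5988.15.
Phase 2 runs for 19 − 11 = 8 years at r = 0.328.
N(19) = 5988.15·e^(0.328×8) = 5988.15·e^2.624 = 82581.2.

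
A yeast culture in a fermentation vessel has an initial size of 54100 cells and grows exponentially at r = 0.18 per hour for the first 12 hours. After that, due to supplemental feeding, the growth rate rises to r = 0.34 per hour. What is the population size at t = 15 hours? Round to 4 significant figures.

Phase 1: N(12) = 54100·e^(0.18×12) = 54100·e^2.16 = 469109.
Phase 2 runs for 15 − 12 = 3 hours at r = 0.34.
N(15) = 469109·e^(0.34×3) = 469109·e^1.02 = 1.300929×10^6.

1301000 cells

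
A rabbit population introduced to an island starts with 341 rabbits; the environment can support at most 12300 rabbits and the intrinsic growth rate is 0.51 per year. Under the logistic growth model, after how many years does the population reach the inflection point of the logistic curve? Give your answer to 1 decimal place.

7.0 years

Logistic growth is fastest at N = K/2 = 6150.
A = (K − N₀)/N₀ = 35.07. Set K/(1 + A·e^(−rt)) = K/2 → A·e^(−rt) = 1.
e^(−0.51t) = 1/35.07 = 0.0285141, so t = ln(35.07)/0.51 = 3.5574/0.51 = 6.9752.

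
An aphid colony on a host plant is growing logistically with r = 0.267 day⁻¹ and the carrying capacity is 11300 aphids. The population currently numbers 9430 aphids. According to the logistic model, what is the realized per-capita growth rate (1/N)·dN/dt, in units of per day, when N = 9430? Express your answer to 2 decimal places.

0.04 per day

(1/N)·dN/dt = r(1 − N/K) = 0.267 × (1 − 9430/11300).
= 0.267 × 0.16549 = 0.044185.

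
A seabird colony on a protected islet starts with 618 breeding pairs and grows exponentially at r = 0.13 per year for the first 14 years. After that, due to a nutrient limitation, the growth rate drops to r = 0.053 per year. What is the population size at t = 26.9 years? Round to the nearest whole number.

Phase 1: N(14) = 618·e^(0.13×14) = 618·e^1.82 = 3814.21.
Phase 2 runs for 26.9 − 14 = 12.9 years at r = 0.053.
N(26.9) = 3814.21·e^(0.053×12.9) = 3814.21·e^0.6837 = 7556.69.

7557 breeding pairs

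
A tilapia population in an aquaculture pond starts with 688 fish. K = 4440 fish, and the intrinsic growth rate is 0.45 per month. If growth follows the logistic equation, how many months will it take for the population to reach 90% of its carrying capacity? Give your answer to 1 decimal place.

8.7 months

A = (K − N₀)/N₀ = (4440 − 688)/688 = 5.4535.
Solve 4440/(1 + 5.4535·e^(−0.45t)) = 3996: 1 + 5.4535·e^(−0.45t) = 1.1111, so e^(−0.45t) = 0.0203743.
−0.45·t = ln(0.0203743) = -3.8935, so t = 3.8935/0.45 = 8.6522.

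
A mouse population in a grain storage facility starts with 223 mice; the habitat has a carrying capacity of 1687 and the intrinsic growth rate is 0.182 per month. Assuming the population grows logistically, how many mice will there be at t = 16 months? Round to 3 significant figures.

A = (K − N₀)/N₀ = (1687 − 223)/223 = 6.565.
N(t) = K/(1 + A·e^(−rt)) = 1687/(1 + 6.565×e^(−0.182×16)).
e^(−2.912) = 0.054367; denominator = 1 + 6.565×0.054367 = 1.3569.
N = 1687/1.3569 = 1243.26.

1240 mice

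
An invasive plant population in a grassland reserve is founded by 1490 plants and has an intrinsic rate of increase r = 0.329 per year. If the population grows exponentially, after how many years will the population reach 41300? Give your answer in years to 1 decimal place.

Set N₀·e^(rt) = 41300: e^(0.329·t) = 41300/1490 = 27.718.
0.329·t = ln(27.718) = 3.3221, so t = 3.3221/0.329 = 10.098.

10.1 years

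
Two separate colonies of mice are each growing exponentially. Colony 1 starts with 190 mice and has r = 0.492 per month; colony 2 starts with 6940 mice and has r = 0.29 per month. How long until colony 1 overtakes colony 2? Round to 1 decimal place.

17.8 months

Set 190·e^(0.492t) = 6940·e^(0.29t).
e^((0.492 − 0.29)t) = 6940/190 → e^(0.202·t) = 36.526.
0.202·t = ln(36.526) = 3.598, so t = 3.598/0.202 = 17.812.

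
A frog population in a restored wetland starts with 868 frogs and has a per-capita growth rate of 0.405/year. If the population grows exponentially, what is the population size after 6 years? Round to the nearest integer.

9860 frogs

N(t) = N₀·e^(rt) = 868 × e^(0.405×6) = 868 × e^2.43.
e^2.43 ≈ 11.359, so N ≈ 868 × 11.359 = 9859.51.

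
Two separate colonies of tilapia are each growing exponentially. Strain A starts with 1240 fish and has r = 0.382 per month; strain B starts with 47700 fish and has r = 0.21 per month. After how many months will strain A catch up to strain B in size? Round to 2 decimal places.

21.22 months

Set 1240·e^(0.382t) = 47700·e^(0.21t).
e^((0.382 − 0.21)t) = 47700/1240 → e^(0.172·t) = 38.468.
0.172·t = ln(38.468) = 3.6498, so t = 3.6498/0.172 = 21.22.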